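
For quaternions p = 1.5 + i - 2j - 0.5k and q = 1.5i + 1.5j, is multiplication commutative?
No: pq = 1.5 + 3i + 1.5j + 4.5k ≠ 1.5 + 1.5i + 3j - 4.5k = qp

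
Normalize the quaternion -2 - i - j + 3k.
-0.5164 - 0.2582i - 0.2582j + 0.7746k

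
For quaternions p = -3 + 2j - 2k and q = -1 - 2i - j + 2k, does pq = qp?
No: pq = 9 + 8i + 5j ≠ 9 + 4i - 3j - 8k = qp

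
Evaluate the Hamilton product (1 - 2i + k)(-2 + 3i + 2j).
4 + 5i + 5j - 6k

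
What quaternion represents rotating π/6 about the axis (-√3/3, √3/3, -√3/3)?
0.9659 - 0.1494i + 0.1494j - 0.1494k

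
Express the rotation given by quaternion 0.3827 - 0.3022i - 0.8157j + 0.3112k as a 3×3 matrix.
[[-0.5244, 0.2548, -0.8124], [0.7312, 0.6237, -0.2764], [0.4362, -0.739, -0.5134]]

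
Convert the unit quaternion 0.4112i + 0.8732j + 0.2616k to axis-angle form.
axis = (0.4112, 0.8732, 0.2616), θ = π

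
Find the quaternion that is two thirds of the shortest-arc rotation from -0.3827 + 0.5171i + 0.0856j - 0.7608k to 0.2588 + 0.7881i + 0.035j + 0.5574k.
-0.395 - 0.4121i + 0.0111j - 0.821k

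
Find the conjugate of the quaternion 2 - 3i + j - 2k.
2 + 3i - j + 2k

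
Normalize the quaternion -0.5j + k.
-0.4472j + 0.8944k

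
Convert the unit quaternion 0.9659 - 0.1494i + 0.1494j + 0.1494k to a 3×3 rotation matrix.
[[0.9107, -0.3333, 0.244], [0.244, 0.9107, 0.3333], [-0.3333, -0.244, 0.9107]]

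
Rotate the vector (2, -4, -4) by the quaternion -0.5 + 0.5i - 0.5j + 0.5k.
(-4, -2, 4)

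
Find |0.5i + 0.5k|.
0.7071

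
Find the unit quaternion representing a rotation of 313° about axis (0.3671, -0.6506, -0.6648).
-0.9171 + 0.1464i - 0.2594j - 0.2651k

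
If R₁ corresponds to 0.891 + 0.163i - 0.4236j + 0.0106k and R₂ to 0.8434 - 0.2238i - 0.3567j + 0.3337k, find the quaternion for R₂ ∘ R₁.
0.6333 + 0.0756i - 0.6183j + 0.4592k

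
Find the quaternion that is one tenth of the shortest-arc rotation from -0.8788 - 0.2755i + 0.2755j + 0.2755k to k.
-0.839 - 0.263i + 0.263j + 0.397k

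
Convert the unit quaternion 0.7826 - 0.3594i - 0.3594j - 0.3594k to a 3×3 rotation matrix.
[[0.4833, 0.8209, -0.3042], [-0.3042, 0.4833, 0.8209], [0.8209, -0.3042, 0.4833]]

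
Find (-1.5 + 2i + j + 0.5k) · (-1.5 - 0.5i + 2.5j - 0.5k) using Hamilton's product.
1 - 4i - 4.5j + 5.5k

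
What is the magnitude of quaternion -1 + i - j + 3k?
√12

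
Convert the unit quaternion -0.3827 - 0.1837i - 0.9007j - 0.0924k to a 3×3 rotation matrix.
[[-0.6396, 0.2602, 0.7233], [0.4016, 0.9154, 0.0258], [-0.6554, 0.3071, -0.69]]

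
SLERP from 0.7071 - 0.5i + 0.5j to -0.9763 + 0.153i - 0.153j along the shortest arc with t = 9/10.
0.9625 - 0.1919i + 0.1919j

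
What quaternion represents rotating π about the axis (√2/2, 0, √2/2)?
0.7071i + 0.7071k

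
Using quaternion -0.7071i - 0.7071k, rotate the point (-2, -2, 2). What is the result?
(2, 2, -2)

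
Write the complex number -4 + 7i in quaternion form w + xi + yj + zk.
-4 + 7i + 0j + 0k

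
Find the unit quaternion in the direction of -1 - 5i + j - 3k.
-0.1667 - 0.8333i + 0.1667j - 0.5k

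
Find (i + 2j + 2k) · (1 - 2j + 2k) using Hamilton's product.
9i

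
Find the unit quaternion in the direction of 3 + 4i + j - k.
0.5774 + 0.7698i + 0.1925j - 0.1925k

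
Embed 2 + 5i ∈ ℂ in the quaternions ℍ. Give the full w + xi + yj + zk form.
2 + 5i + 0j + 0k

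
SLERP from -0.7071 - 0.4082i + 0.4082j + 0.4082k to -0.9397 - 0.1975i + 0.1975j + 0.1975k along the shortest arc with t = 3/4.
-0.8969 - 0.2554i + 0.2554j + 0.2554k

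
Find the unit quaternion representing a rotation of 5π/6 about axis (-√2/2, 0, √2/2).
0.2588 - 0.683i + 0.683k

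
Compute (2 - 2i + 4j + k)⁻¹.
0.08 + 0.08i - 0.16j - 0.04k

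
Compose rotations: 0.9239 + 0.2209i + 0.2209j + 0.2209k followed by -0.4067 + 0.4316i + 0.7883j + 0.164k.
-0.6815 + 0.4468i + 0.5794j - 0.0171k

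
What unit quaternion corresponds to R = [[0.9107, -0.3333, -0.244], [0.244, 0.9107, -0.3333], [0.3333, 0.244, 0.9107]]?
0.9659 + 0.1494i - 0.1494j + 0.1494k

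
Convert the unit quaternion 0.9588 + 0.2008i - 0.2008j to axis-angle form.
axis = (√2/2, -√2/2, 0), θ = 33°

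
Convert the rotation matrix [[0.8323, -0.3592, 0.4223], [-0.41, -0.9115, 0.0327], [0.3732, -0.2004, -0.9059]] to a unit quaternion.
-0.061 + 0.9552i - 0.2013j + 0.2082k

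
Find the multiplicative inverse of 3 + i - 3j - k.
0.15 - 0.05i + 0.15j + 0.05k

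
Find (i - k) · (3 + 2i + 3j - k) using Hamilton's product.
-3 + 6i - j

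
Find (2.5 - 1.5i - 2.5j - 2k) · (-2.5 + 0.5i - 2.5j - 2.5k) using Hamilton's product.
-16.75 + 6.25i - 4.75j + 3.75k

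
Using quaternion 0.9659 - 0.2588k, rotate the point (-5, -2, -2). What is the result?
(-5.33, 0.768, -2)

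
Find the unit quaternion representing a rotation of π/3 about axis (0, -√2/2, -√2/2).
0.866 - 0.3536j - 0.3536k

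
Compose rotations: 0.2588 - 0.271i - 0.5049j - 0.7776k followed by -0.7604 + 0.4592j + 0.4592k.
0.3921 + 0.0808i + 0.3783j + 0.8346k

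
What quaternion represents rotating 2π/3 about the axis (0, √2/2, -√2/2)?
0.5 + 0.6124j - 0.6124k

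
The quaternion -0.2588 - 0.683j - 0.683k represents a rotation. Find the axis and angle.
axis = (0, -√2/2, -√2/2), θ = 7π/6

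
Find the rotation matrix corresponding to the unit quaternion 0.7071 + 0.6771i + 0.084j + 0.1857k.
[[0.9169, -0.1489, 0.3703], [0.3764, 0.0141, -0.9264], [0.1327, 0.9888, 0.069]]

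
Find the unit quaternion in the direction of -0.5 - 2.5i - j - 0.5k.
-0.1796 - 0.898i - 0.3592j - 0.1796k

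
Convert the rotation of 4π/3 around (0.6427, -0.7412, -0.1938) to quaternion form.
-0.5 + 0.5566i - 0.6419j - 0.1678k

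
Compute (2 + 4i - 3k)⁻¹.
0.069 - 0.1379i + 0.1034k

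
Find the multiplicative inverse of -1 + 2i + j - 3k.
-0.0667 - 0.1333i - 0.0667j + 0.2k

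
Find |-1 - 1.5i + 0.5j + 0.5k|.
1.936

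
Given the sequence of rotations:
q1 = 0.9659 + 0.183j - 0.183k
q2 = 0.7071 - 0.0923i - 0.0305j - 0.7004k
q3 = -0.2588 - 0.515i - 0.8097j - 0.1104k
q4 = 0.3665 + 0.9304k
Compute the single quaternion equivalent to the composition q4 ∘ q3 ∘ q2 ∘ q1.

q2 · q1 = 0.5604 + 0.0446i + 0.083j - 0.8228k
q3 · q2 · q1 = -0.1457 + 0.3752i - 0.9039j + 0.1444k
q4 · q3 · q2 · q1 = -0.1877 + 0.9785i + 0.0178j - 0.0826k
-0.1877 + 0.9785i + 0.0178j - 0.0826k


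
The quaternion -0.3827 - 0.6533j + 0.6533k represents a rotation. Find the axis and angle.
axis = (0, -√2/2, √2/2), θ = 5π/4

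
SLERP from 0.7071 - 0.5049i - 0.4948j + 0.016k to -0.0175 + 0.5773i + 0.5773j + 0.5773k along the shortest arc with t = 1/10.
0.6581 - 0.5358i - 0.5264j - 0.0525k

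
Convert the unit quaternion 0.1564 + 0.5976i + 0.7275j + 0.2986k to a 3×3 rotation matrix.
[[-0.2368, 0.7761, 0.5844], [0.9629, 0.1074, 0.2475], [0.1293, 0.6214, -0.7728]]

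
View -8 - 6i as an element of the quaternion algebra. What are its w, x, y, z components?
-8 - 6i + 0j + 0k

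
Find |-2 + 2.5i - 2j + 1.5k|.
4.062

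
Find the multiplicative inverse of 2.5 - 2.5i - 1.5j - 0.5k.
0.1667 + 0.1667i + 0.1j + 0.0333k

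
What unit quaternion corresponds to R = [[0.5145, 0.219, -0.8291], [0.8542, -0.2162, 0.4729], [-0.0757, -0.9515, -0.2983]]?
-0.5 + 0.7122i + 0.3767j - 0.3176k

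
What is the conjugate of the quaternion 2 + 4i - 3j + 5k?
2 - 4i + 3j - 5k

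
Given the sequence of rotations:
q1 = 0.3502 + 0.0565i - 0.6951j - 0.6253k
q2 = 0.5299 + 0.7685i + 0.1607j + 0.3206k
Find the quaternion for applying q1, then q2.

q2 · q1 = 0.4543 + 0.4214i + 0.1866j - 0.7623k
0.4543 + 0.4214i + 0.1866j - 0.7623k


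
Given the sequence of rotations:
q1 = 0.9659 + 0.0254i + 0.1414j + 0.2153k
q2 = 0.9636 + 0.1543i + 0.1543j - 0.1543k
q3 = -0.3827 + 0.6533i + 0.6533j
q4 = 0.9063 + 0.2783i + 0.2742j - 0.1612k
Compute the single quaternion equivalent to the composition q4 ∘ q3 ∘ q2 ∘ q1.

q2 · q1 = 0.9382 + 0.2286i + 0.2482j + 0.0763k
q3 · q2 · q1 = -0.6705 + 0.5753i + 0.4681j - 0.0164k
q4 · q3 · q2 · q1 = -0.8988 + 0.4058i + 0.1522j + 0.0657k
-0.8988 + 0.4058i + 0.1522j + 0.0657k


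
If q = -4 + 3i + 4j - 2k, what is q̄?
-4 - 3i - 4j + 2k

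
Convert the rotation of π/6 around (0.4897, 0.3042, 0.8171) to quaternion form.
0.9659 + 0.1267i + 0.0787j + 0.2115k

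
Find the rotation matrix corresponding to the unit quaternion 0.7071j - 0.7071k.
[[-1, 0, 0], [0, 0, -1], [0, -1, 0]]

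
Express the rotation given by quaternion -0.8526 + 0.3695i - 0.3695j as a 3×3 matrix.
[[0.7269, -0.2731, 0.6301], [-0.2731, 0.7269, 0.6301], [-0.6301, -0.6301, 0.4539]]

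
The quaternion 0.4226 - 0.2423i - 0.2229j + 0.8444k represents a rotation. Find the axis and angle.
axis = (-0.2673, -0.2459, 0.9317), θ = 130°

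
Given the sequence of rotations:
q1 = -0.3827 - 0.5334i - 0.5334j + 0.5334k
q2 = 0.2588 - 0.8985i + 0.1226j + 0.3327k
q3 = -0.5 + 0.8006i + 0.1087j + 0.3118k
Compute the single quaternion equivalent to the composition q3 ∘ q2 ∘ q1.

q2 · q1 = -0.6904 + 0.4487i + 0.1168j + 0.5554k
q3 · q2 · q1 = -0.1999 - 0.7531i - 0.4382j - 0.4482k
-0.1999 - 0.7531i - 0.4382j - 0.4482k


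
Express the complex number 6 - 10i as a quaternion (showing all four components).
6 - 10i + 0j + 0k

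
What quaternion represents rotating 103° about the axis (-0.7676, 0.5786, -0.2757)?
0.6225 - 0.6007i + 0.4528j - 0.2158k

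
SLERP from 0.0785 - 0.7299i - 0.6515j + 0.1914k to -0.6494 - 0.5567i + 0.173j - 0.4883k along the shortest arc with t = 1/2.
-0.3766 - 0.8487i - 0.3156j - 0.1958k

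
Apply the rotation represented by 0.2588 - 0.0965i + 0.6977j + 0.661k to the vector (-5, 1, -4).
(2.826, -4.819, 3.285)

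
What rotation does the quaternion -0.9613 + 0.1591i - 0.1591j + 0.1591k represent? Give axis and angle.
axis = (√3/3, -√3/3, √3/3), θ = 328°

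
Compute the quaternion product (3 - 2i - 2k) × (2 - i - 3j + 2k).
8 - 13i - 3j + 8k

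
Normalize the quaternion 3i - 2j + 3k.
0.6396i - 0.4264j + 0.6396k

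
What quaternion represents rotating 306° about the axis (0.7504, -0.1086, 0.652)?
-0.891 + 0.3407i - 0.0493j + 0.296k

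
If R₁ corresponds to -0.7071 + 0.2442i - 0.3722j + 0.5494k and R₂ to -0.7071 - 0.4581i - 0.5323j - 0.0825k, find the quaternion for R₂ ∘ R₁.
0.4591 - 0.1719i + 0.8711j - 0.0297k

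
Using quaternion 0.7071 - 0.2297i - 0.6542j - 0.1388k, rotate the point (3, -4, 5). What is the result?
(-5.978, -0.579, 3.732)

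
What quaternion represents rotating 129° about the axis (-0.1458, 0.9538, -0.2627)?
0.4305 - 0.1316i + 0.8609j - 0.2371k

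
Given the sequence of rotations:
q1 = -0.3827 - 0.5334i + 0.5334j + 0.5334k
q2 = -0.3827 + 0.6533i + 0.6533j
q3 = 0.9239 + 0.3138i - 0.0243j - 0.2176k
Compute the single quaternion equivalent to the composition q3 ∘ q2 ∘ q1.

q2 · q1 = 0.1465 + 0.3026i - 0.8026j + 0.4928k
q3 · q2 · q1 = 0.1281 + 0.1389i - 0.9656j + 0.1789k
0.1281 + 0.1389i - 0.9656j + 0.1789k


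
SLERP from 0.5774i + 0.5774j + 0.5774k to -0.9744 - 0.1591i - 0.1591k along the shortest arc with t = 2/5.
0.5218 + 0.5193i + 0.4341j + 0.5193k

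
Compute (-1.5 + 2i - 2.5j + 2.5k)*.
-1.5 - 2i + 2.5j - 2.5k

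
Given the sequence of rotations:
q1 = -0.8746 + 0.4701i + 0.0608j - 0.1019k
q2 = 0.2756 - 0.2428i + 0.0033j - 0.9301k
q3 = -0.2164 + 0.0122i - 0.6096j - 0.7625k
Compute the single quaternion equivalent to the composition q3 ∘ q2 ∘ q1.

q2 · q1 = -0.2219 + 0.3981i - 0.4481j + 0.7691k
q3 · q2 · q1 = 0.3564 - 0.8994i - 0.0807j + 0.24k
0.3564 - 0.8994i - 0.0807j + 0.24k


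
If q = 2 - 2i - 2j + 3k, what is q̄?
2 + 2i + 2j - 3k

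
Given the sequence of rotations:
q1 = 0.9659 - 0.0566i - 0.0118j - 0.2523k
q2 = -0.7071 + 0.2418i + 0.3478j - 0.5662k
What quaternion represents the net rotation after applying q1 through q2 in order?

q2 · q1 = -0.8081 + 0.1791i + 0.4373j - 0.3517k
-0.8081 + 0.1791i + 0.4373j - 0.3517k


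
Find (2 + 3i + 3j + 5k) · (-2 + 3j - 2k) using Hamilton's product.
-3 - 27i + 6j - 5k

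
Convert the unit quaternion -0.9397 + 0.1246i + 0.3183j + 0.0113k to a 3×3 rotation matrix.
[[0.7971, 0.1006, -0.5954], [0.0581, 0.9687, 0.2414], [0.601, -0.227, 0.7663]]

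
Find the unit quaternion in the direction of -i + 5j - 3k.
-0.169i + 0.8452j - 0.5071k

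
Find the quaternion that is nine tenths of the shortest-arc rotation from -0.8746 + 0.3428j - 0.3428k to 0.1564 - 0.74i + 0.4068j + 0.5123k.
-0.2747 + 0.7147i - 0.3444j - 0.5432k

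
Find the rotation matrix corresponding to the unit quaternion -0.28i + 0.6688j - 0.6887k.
[[-0.8432, -0.3745, 0.3857], [-0.3745, -0.1054, -0.9212], [0.3857, -0.9212, -0.0514]]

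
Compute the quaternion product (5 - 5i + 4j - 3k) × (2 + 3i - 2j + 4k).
45 + 15i + 9j + 12k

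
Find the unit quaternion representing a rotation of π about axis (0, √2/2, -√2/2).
0.7071j - 0.7071k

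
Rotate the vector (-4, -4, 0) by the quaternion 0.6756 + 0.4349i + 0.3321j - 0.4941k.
(-4.991, 0.981, 2.476)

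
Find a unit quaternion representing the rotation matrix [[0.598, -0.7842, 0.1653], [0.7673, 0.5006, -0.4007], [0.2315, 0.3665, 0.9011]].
0.866 + 0.2215i - 0.0191j + 0.4479k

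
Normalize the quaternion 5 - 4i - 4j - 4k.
0.5852 - 0.4682i - 0.4682j - 0.4682k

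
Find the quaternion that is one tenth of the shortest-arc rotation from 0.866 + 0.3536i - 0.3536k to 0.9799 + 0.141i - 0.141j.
0.886 + 0.3349i - 0.0146j - 0.3204k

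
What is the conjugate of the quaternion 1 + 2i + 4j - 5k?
1 - 2i - 4j + 5k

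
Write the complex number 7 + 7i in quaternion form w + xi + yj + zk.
7 + 7i + 0j + 0k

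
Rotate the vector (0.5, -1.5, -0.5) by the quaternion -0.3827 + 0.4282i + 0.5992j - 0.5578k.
(0.169, 0.624, 1.527)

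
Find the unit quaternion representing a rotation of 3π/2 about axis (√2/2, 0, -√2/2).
-0.7071 + 0.5i - 0.5k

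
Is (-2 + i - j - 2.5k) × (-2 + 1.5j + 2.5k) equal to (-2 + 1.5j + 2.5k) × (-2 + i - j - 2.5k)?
No: pq = 11.75 - 0.75i - 3.5j + 1.5k ≠ 11.75 - 3.25i + 1.5j - 1.5k = qp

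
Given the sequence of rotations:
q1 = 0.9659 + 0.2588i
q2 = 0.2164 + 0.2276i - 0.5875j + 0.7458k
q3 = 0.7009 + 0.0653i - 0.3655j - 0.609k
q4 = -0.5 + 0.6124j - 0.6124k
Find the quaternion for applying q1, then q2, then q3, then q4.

q2 · q1 = 0.1501 + 0.2758i - 0.3745j + 0.8724k
q3 · q2 · q1 = 0.4816 - 0.3438i - 0.5423j + 0.5964k
q4 · q3 · q2 · q1 = 0.4565 + 0.205i + 0.7766j - 0.3826k
0.4565 + 0.205i + 0.7766j - 0.3826k


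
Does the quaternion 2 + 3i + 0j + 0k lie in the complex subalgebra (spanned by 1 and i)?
Yes. The quaternion 2 + 3i has j- and k-coefficients y = z = 0, so it lies in the complex subalgebra spanned by 1 and i.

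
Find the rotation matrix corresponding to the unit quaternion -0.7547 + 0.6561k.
[[0.1391, 0.9903, 0], [-0.9903, 0.1391, 0], [0, 0, 1]]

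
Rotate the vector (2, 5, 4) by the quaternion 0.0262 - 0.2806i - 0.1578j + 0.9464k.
(-3.645, -5.604, 0.558)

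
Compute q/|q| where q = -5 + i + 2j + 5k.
-0.6742 + 0.1348i + 0.2697j + 0.6742k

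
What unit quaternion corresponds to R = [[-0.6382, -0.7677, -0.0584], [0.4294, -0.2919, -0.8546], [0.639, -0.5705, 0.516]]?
0.3827 + 0.1856i - 0.4556j + 0.782k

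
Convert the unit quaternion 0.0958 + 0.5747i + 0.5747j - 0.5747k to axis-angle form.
axis = (√3/3, √3/3, -√3/3), θ = 169°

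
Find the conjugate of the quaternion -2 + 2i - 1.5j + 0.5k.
-2 - 2i + 1.5j - 0.5k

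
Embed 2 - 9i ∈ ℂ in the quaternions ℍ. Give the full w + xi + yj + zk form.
2 - 9i + 0j + 0k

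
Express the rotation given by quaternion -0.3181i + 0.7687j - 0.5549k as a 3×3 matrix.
[[-0.7976, -0.489, 0.353], [-0.489, 0.1818, -0.8531], [0.353, -0.8531, -0.3842]]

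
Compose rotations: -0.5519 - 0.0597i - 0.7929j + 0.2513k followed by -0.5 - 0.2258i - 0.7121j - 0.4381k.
-0.1921 - 0.3719i + 0.8724j + 0.2527k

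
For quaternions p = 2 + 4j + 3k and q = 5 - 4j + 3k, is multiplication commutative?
No: pq = 17 + 24i + 12j + 21k ≠ 17 - 24i + 12j + 21k = qp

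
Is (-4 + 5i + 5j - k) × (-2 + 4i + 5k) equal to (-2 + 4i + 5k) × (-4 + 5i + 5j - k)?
No: pq = -7 - i - 39j - 38k ≠ -7 - 51i + 19j + 2k = qp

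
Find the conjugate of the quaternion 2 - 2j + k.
2 + 2j - k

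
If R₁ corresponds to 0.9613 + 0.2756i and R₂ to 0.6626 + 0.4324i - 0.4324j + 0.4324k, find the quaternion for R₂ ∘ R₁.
0.5178 + 0.5983i - 0.2965j + 0.5348k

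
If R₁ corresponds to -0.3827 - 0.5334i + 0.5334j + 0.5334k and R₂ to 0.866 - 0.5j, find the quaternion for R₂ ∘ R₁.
-0.0647 - 0.7286i + 0.6533j + 0.1952k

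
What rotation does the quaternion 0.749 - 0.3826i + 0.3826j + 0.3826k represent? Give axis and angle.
axis = (-√3/3, √3/3, √3/3), θ = 83°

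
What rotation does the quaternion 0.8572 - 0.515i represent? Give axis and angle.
axis = (-1, 0, 0), θ = 62°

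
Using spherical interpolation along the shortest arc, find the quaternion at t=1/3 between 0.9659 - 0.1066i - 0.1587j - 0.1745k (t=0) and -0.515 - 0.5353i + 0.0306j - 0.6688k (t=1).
0.9689 + 0.1441i - 0.1363j + 0.148k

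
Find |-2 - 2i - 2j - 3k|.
√21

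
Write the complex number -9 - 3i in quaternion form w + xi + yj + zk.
-9 - 3i + 0j + 0k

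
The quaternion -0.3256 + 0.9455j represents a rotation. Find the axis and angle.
axis = (0, 1, 0), θ = 218°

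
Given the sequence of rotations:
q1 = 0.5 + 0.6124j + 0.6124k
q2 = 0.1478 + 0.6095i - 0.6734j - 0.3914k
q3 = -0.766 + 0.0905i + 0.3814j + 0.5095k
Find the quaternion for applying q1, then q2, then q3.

q2 · q1 = 0.726 + 0.1321i - 0.6194j + 0.2681k
q3 · q2 · q1 = -0.4684 + 0.3824i + 0.7944j + 0.0581k
-0.4684 + 0.3824i + 0.7944j + 0.0581k


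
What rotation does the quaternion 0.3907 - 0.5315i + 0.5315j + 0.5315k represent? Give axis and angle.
axis = (-√3/3, √3/3, √3/3), θ = 134°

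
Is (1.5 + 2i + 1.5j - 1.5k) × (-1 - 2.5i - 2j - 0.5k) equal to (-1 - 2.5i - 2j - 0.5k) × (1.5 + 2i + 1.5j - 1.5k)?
No: pq = 5.75 - 9.5i + 0.25j + 0.5k ≠ 5.75 - 2i - 9.25j + k = qp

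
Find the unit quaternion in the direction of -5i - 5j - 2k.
-0.6804i - 0.6804j - 0.2722k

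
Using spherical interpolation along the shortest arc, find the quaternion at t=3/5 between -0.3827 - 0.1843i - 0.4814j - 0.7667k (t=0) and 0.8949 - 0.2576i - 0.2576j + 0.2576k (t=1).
-0.821 + 0.0908i - 0.056j - 0.5608k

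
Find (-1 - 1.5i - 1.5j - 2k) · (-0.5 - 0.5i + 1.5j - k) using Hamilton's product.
5.75i - 1.25j - k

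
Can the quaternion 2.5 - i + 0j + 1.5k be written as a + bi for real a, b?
No. The quaternion 2.5 - i + 1.5k has j-coefficient y = 0 and k-coefficient z = 1.5, not both zero, so it does not lie in the complex subalgebra spanned by 1 and i.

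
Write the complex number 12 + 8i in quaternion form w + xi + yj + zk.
12 + 8i + 0j + 0k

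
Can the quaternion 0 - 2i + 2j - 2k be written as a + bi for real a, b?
No. The quaternion -2i + 2j - 2k has j-coefficient y = 2 and k-coefficient z = -2, not both zero, so it does not lie in the complex subalgebra spanned by 1 and i.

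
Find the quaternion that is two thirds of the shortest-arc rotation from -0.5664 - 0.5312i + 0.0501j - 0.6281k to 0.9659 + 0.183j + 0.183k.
-0.9026 - 0.1982i - 0.1123j - 0.3653k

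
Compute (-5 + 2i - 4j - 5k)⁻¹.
-0.0714 - 0.0286i + 0.0571j + 0.0714k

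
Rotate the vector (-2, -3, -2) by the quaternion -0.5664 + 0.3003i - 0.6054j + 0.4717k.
(-2.094, 1.134, 3.366)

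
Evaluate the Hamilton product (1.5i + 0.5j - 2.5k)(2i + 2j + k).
-1.5 + 5.5i - 6.5j + 2k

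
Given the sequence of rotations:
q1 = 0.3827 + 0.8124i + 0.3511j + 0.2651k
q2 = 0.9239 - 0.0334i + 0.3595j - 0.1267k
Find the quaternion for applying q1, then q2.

q2 · q1 = 0.2881 + 0.8776i + 0.3679j - 0.1073k
0.2881 + 0.8776i + 0.3679j - 0.1073k


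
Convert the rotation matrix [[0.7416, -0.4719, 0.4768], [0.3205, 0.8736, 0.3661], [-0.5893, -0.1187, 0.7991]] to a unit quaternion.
0.9239 - 0.1312i + 0.2885j + 0.2144k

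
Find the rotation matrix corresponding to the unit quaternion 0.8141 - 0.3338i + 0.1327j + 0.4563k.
[[0.5484, -0.8315, -0.0886], [0.6544, 0.3607, 0.6646], [-0.5207, -0.4224, 0.7419]]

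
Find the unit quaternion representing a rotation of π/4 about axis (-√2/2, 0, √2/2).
0.9239 - 0.2706i + 0.2706k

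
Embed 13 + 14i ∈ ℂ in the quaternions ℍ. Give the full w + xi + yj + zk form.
13 + 14i + 0j + 0k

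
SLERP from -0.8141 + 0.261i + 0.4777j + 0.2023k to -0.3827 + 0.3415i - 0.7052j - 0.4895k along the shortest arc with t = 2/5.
-0.4281 + 0.0111i + 0.7874j + 0.4435k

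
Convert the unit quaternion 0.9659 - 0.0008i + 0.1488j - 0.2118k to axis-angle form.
axis = (-0.0031, 0.5749, -0.8182), θ = π/6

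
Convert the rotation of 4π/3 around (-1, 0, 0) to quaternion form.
-0.5 - 0.866i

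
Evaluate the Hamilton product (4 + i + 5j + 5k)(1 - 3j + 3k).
4 + 31i - 10j + 14k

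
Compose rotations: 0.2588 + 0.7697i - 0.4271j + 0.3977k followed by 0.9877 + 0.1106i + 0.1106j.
0.2177 + 0.8328i - 0.4372j + 0.2604k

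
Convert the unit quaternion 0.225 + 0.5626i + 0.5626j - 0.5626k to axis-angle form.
axis = (√3/3, √3/3, -√3/3), θ = 154°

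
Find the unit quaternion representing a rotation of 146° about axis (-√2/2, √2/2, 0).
0.2924 - 0.6762i + 0.6762j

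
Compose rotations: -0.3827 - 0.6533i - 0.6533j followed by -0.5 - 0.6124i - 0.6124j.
-0.6088 + 0.561i + 0.561j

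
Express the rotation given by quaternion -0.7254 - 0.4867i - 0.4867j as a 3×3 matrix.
[[0.5262, 0.4738, 0.7061], [0.4738, 0.5262, -0.7061], [-0.7061, 0.7061, 0.0525]]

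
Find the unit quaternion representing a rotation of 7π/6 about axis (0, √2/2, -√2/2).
-0.2588 + 0.683j - 0.683k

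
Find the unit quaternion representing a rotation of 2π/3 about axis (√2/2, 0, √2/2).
0.5 + 0.6124i + 0.6124k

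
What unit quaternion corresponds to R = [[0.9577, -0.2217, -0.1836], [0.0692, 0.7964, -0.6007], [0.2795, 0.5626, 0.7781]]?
0.9397 + 0.3095i - 0.1232j + 0.0774k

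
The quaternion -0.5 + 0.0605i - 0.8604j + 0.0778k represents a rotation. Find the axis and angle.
axis = (0.0699, -0.9935, 0.0898), θ = 4π/3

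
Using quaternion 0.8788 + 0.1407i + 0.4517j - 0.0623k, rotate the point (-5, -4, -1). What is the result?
(-4.644, -3.595, 2.741)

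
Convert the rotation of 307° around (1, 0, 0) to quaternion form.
-0.8949 + 0.4462i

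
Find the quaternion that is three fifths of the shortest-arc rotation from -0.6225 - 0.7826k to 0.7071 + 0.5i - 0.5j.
-0.7875 - 0.3454i + 0.3454j - 0.376k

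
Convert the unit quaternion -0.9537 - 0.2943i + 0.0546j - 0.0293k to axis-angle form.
axis = (-0.9785, 0.1815, -0.0974), θ = 325°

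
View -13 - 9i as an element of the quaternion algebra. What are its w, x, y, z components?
-13 - 9i + 0j + 0k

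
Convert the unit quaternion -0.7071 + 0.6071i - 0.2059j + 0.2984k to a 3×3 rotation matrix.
[[0.7371, 0.172, 0.6535], [-0.672, 0.0848, 0.7357], [0.0711, -0.9814, 0.1781]]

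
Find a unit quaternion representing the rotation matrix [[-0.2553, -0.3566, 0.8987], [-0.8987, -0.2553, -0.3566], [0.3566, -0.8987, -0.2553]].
-0.2419 + 0.5602i - 0.5602j + 0.5602k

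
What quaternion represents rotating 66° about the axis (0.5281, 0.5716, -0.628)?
0.8387 + 0.2876i + 0.3113j - 0.342k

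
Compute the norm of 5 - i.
√26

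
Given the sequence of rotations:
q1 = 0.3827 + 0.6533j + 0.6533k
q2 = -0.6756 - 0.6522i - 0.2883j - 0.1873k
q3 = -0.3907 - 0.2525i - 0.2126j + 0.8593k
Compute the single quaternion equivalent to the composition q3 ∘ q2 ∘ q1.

q2 · q1 = 0.0522 - 0.3156i - 0.1256j - 0.9391k
q3 · q2 · q1 = 0.6802 + 0.4177i - 0.4703j + 0.3764k
0.6802 + 0.4177i - 0.4703j + 0.3764k


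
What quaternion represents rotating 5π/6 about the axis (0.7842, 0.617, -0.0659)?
0.2588 + 0.7575i + 0.596j - 0.0637k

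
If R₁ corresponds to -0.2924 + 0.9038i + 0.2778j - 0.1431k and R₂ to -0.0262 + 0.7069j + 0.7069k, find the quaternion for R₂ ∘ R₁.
-0.0876 - 0.3212i + 0.4249j - 0.8418k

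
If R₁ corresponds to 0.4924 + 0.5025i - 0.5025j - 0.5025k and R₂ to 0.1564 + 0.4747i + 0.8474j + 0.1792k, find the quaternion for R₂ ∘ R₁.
0.3543 - 0.0234i + 0.6673j - 0.6547k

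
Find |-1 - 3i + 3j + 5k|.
√44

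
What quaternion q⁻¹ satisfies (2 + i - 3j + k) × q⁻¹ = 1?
0.1333 - 0.0667i + 0.2j - 0.0667k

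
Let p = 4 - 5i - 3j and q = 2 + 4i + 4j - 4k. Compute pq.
40 + 18i - 10j - 24k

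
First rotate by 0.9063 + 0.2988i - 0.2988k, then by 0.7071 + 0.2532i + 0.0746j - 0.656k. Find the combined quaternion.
0.3692 + 0.4185i - 0.0527j - 0.8281k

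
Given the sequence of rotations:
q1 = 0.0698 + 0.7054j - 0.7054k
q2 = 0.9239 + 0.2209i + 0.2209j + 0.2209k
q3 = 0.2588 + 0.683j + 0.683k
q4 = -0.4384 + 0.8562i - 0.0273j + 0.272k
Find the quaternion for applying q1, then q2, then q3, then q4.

q2 · q1 = 0.0645 - 0.2962i + 0.823j - 0.4805k
q3 · q2 · q1 = -0.2172 - 0.9669i + 0.0547j + 0.122k
q4 · q3 · q2 · q1 = 0.8914 + 0.2197i - 0.3855j - 0.0921k
0.8914 + 0.2197i - 0.3855j - 0.0921k


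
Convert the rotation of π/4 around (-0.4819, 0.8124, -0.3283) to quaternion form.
0.9239 - 0.1844i + 0.3109j - 0.1256k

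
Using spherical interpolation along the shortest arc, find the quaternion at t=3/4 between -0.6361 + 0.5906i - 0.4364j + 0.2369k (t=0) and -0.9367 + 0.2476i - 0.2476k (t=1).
-0.916 + 0.3597i - 0.1215j - 0.1294k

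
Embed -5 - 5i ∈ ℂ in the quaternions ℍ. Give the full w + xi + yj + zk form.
-5 - 5i + 0j + 0k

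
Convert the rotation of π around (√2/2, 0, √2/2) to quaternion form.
0.7071i + 0.7071k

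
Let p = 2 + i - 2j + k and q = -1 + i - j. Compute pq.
-5 + 2i + j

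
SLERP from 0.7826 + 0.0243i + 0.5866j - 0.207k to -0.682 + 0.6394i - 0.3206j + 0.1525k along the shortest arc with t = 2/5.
0.7937 - 0.2612i + 0.5125j - 0.1979k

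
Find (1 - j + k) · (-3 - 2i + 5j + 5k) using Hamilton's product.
-3 - 12i + 6j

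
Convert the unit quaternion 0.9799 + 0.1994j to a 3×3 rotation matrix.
[[0.9205, 0, 0.3908], [0, 1, 0], [-0.3908, 0, 0.9205]]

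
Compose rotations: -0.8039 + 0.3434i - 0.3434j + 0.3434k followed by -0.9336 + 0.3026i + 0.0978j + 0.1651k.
0.6235 - 0.4736i + 0.1948j - 0.5908k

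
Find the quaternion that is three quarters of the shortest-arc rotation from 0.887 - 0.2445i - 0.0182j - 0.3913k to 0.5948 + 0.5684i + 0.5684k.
0.8333 + 0.4156i - 0.0063j + 0.3644k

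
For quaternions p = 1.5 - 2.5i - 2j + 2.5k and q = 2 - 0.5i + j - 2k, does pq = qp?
No: pq = 8.75 - 4.25i - 8.75j - 1.5k ≠ 8.75 - 7.25i + 3.75j + 5.5k = qp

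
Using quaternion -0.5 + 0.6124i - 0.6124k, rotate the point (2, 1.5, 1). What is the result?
(-1.169, 1.087, -2.169)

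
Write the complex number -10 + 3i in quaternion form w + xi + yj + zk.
-10 + 3i + 0j + 0k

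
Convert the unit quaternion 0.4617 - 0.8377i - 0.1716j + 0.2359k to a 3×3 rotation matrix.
[[0.8298, 0.0697, -0.5537], [0.5053, -0.5148, 0.6926], [-0.2368, -0.8545, -0.4624]]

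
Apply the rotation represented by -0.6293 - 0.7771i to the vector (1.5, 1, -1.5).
(1.5, 1.259, 1.29)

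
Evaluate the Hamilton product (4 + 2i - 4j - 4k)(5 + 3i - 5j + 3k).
6 - 10i - 58j - 6k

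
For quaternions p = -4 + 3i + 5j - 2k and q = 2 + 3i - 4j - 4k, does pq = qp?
No: pq = -5 - 34i + 32j - 15k ≠ -5 + 22i + 20j + 39k = qp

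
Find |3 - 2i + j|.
√14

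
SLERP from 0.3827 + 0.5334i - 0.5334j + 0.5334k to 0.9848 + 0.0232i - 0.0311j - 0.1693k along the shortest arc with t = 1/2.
0.8431 + 0.3431i - 0.348j + 0.2245k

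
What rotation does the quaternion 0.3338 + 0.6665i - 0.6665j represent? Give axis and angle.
axis = (√2/2, -√2/2, 0), θ = 141°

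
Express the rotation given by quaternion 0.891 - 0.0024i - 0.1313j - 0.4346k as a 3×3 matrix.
[[0.5878, 0.7751, -0.2319], [-0.7738, 0.6222, 0.1184], [0.2361, 0.1098, 0.9655]]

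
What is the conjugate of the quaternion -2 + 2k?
-2 - 2k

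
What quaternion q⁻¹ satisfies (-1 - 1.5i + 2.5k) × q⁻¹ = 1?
-0.1053 + 0.1579i - 0.2632k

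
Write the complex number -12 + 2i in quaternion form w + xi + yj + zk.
-12 + 2i + 0j + 0k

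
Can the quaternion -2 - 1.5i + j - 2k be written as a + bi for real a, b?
No. The quaternion -2 - 1.5i + j - 2k has j-coefficient y = 1 and k-coefficient z = -2, not both zero, so it does not lie in the complex subalgebra spanned by 1 and i.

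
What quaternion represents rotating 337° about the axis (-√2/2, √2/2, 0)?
-0.9799 - 0.141i + 0.141j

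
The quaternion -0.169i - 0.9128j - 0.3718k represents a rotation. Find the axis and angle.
axis = (-0.169, -0.9128, -0.3718), θ = π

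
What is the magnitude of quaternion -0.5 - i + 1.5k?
1.871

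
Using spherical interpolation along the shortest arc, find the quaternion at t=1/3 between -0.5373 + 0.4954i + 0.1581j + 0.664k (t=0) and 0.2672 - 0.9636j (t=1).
-0.5364 + 0.3886i + 0.5385j + 0.5208k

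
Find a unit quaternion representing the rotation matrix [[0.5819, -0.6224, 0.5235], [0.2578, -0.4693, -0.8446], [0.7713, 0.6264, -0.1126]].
0.5 + 0.7355i - 0.1239j + 0.4401k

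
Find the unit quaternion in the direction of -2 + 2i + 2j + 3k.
-0.4364 + 0.4364i + 0.4364j + 0.6547k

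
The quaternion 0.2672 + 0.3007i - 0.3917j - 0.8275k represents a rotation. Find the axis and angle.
axis = (0.312, -0.4065, -0.8587), θ = 149°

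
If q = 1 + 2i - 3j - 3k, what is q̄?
1 - 2i + 3j + 3k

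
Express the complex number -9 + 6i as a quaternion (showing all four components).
-9 + 6i + 0j + 0k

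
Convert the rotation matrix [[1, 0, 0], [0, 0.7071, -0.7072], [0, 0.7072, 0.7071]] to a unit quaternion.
0.9239 + 0.3827i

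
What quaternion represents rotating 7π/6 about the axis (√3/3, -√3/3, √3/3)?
-0.2588 + 0.5577i - 0.5577j + 0.5577k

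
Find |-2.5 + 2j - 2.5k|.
4.062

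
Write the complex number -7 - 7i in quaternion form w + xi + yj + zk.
-7 - 7i + 0j + 0k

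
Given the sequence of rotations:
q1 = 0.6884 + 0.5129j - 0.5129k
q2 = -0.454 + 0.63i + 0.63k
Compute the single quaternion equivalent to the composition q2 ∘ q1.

q2 · q1 = 0.0106 + 0.1106i + 0.0903j + 0.9897k
0.0106 + 0.1106i + 0.0903j + 0.9897k


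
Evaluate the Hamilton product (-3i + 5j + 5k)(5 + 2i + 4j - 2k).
-4 - 45i + 29j + 3k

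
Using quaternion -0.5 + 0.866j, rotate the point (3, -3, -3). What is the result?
(1.098, -3, 4.098)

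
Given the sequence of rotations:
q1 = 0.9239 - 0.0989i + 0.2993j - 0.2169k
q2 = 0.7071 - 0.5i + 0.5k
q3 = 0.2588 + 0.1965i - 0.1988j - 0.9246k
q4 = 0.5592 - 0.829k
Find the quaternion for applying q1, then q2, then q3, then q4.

q2 · q1 = 0.7123 - 0.6815i + 0.0537j + 0.1589k
q3 · q2 · q1 = 0.4759 - 0.0183i + 0.4712j - 0.7424k
q4 · q3 · q2 · q1 = -0.3493 + 0.3804i + 0.2787j - 0.8097k
-0.3493 + 0.3804i + 0.2787j - 0.8097k


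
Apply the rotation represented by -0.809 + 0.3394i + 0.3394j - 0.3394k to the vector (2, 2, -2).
(2, 2, -2)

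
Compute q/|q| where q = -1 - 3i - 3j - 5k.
-0.1508 - 0.4523i - 0.4523j - 0.7538k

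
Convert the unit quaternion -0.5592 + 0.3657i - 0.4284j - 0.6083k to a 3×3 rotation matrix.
[[-0.1071, -0.9937, 0.0342], [0.367, -0.0075, 0.9302], [-0.924, 0.1122, 0.3655]]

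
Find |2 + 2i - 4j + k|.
5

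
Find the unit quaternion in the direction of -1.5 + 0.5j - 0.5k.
-0.9045 + 0.3015j - 0.3015k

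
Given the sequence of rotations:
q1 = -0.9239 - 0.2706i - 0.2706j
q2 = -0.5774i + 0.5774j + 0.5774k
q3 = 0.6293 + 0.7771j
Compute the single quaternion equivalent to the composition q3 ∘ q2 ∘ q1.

q2 · q1 = 0.6897i - 0.6897j - 0.221k
q3 · q2 · q1 = 0.536 + 0.2623i - 0.434j - 0.675k
0.536 + 0.2623i - 0.434j - 0.675k


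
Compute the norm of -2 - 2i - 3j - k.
√18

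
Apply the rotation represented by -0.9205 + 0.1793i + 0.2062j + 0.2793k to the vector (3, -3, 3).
(-0.326, -2.324, 4.636)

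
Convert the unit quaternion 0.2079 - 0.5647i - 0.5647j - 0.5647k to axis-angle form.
axis = (-√3/3, -√3/3, -√3/3), θ = 156°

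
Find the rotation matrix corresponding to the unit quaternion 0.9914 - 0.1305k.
[[0.9659, 0.2588, 0], [-0.2588, 0.9659, 0], [0, 0, 1]]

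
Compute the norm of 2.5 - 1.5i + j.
3.082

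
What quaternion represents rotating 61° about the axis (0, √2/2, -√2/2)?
0.8616 + 0.3589j - 0.3589k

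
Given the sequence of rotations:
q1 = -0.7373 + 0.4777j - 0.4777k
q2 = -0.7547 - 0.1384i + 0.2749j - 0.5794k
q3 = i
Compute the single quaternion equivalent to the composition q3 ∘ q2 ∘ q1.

q2 · q1 = 0.1483 + 0.2475i - 0.6293j + 0.7216k
q3 · q2 · q1 = -0.2475 + 0.1483i - 0.7216j - 0.6293k
-0.2475 + 0.1483i - 0.7216j - 0.6293k


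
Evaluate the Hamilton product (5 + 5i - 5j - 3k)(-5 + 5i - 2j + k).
-57 - 11i - 5j + 35k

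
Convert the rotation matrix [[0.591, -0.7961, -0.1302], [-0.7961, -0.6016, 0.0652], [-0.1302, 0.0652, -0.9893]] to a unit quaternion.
0.8919i - 0.4463j - 0.073k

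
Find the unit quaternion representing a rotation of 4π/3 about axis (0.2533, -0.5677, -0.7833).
-0.5 + 0.2194i - 0.4916j - 0.6784k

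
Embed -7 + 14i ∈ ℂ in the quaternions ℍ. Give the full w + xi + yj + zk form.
-7 + 14i + 0j + 0k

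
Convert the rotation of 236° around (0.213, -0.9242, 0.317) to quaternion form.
-0.4695 + 0.1881i - 0.816j + 0.2799k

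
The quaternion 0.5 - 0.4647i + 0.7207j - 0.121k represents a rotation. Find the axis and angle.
axis = (-0.5366, 0.8322, -0.1397), θ = 2π/3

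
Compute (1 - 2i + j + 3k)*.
1 + 2i - j - 3k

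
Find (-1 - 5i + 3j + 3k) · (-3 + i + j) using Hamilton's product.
5 + 11i - 7j - 17k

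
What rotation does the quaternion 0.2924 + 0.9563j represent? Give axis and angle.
axis = (0, 1, 0), θ = 146°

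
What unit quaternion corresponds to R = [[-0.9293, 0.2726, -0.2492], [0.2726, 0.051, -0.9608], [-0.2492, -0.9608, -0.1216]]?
0.188i + 0.7249j - 0.6627k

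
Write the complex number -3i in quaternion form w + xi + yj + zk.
0 - 3i + 0j + 0k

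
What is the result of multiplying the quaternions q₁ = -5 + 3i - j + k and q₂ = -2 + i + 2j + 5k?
4 - 18i - 22j - 20k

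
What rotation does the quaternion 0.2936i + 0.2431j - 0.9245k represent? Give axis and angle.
axis = (0.2936, 0.2431, -0.9245), θ = π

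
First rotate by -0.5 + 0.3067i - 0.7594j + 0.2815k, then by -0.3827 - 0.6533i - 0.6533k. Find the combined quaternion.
0.5756 - 0.2868i + 0.2742j + 0.715k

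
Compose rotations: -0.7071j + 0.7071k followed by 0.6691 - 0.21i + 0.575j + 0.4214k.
0.1086 + 0.7046i - 0.3246j + 0.6216k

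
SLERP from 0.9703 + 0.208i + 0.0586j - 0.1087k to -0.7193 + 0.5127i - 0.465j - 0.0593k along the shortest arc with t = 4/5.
0.829 - 0.3845i + 0.4054j + 0.0251k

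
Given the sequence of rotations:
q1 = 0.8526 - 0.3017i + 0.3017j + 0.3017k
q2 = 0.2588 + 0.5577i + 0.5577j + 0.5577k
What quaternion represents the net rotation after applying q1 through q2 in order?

q2 · q1 = 0.0524 + 0.3974i + 0.2171j + 0.8901k
0.0524 + 0.3974i + 0.2171j + 0.8901k


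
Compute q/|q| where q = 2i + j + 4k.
0.4364i + 0.2182j + 0.8729k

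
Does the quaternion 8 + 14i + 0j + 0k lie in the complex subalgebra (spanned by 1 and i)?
Yes. The quaternion 8 + 14i has j- and k-coefficients y = z = 0, so it lies in the complex subalgebra spanned by 1 and i.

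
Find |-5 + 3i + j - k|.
6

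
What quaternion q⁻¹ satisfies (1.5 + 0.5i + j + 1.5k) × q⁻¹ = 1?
0.2609 - 0.087i - 0.1739j - 0.2609k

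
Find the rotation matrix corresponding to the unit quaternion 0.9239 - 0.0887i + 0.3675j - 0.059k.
[[0.7229, 0.0438, 0.6895], [-0.1742, 0.9773, 0.1205], [-0.6686, -0.2073, 0.7142]]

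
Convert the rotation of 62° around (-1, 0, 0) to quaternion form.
0.8572 - 0.515i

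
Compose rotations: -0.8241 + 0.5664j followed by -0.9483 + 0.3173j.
0.6018 - 0.7986j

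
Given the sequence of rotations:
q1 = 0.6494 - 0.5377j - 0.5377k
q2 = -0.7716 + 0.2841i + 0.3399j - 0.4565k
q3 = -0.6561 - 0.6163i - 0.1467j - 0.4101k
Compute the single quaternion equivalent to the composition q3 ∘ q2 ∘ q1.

q2 · q1 = -0.5638 - 0.2437i + 0.7884j - 0.0343k
q3 · q2 · q1 = 0.3213 + 0.8357i - 0.3558j - 0.2679k
0.3213 + 0.8357i - 0.3558j - 0.2679k


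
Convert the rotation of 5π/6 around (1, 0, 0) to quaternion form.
0.2588 + 0.9659i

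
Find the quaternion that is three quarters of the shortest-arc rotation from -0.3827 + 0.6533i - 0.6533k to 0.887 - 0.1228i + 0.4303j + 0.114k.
-0.8397 + 0.2961i - 0.3517j - 0.2889k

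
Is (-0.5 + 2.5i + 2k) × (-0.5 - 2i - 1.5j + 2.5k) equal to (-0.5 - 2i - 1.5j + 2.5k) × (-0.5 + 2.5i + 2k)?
No: pq = 0.25 + 2.75i - 9.5j - 6k ≠ 0.25 - 3.25i + 11j + 1.5k = qp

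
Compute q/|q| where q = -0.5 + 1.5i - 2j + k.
-0.1826 + 0.5477i - 0.7303j + 0.3651k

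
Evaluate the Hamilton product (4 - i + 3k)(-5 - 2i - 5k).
-7 - 3i - 11j - 35k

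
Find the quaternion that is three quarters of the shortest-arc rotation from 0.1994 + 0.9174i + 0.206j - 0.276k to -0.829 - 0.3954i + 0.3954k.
0.7159 + 0.5743i + 0.0583j - 0.3927k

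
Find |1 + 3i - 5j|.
√35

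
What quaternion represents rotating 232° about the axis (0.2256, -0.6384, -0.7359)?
-0.4384 + 0.2028i - 0.5738j - 0.6614k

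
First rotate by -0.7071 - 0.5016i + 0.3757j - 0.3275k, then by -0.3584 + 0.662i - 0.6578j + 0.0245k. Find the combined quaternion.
0.8406 - 0.0821i + 0.535j + 0.0188k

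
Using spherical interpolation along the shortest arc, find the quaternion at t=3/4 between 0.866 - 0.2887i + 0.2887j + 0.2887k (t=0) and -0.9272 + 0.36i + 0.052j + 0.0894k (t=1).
0.9357 - 0.3509i + 0.0356j + 0.0069k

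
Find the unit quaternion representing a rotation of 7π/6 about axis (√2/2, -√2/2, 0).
-0.2588 + 0.683i - 0.683j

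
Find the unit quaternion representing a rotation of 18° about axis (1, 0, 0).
0.9877 + 0.1564i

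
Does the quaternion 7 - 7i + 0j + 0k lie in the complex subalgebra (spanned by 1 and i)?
Yes. The quaternion 7 - 7i has j- and k-coefficients y = z = 0, so it lies in the complex subalgebra spanned by 1 and i.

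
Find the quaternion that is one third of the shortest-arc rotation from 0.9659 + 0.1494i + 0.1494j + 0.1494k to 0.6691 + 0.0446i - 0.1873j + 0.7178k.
0.9221 + 0.1213i + 0.0371j + 0.3656k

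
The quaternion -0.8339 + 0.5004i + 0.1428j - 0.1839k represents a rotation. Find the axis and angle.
axis = (0.9067, 0.2587, -0.3332), θ = 293°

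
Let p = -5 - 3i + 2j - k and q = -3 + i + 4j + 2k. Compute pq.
12 + 12i - 21j - 21k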